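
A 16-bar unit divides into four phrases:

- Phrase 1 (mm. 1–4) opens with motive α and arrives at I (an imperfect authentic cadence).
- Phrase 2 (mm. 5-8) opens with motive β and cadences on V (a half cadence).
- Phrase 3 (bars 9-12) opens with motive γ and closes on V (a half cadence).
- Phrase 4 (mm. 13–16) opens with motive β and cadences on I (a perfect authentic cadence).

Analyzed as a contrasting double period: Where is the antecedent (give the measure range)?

In a double period the four phrases pair into a large antecedent (phrases 1–2, ending half cadence) and a large consequent (phrases 3–4, ending perfect authentic cadence). The antecedent spans mm. 1-8.

measures 1–8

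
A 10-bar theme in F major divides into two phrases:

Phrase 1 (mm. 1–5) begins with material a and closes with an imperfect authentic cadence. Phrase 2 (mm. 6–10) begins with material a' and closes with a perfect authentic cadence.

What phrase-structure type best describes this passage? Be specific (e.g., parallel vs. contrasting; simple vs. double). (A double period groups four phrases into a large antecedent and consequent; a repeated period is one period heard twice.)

parallel period

Phrase 1 ends with an imperfect authentic cadence (weaker) and phrase 2 with a perfect authentic cadence (stronger): antecedent + consequent = a period.
The two phrases open with the same material (a / a'), so the period is parallel.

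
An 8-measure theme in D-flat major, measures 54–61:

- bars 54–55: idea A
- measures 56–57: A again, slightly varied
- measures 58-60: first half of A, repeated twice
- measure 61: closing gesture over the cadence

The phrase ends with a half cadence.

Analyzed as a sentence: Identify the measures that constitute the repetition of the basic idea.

The presentation of a sentence is the basic idea (measures 54–55) plus its repetition (mm. 56-57); the repetition of the basic idea is therefore bars 56–57.

measures 56–57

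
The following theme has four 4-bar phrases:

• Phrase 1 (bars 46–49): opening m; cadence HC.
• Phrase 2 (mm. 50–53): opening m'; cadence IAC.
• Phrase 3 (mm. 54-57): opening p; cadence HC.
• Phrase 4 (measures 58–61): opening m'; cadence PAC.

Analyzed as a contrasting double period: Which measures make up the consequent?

measures 54–61

In a double period the four phrases pair into a large antecedent (phrases 1–2, ending imperfect authentic cadence) and a large consequent (phrases 3–4, ending perfect authentic cadence). The consequent spans mm. 54–61.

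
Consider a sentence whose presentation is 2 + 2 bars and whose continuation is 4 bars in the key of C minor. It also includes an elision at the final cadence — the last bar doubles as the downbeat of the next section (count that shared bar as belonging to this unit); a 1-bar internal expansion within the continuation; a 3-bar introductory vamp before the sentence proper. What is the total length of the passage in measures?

Basic sentence: 2 + 2 + 4 = 8 bars.
8 (basic form) + 1 (internal expansion) + 3 (introduction) = 12.
The elision shares a bar with the next section but does not change this unit's count.

12 measures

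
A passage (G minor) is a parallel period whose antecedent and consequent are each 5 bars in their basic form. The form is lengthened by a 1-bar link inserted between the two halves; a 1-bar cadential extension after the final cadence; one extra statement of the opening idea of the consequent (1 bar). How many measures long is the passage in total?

Basic parallel period: 5 + 5 = 10 bars.
10 (basic form) + 1 (link) + 1 (cadential extension) + 1 (extra statement) = 13.

13 measures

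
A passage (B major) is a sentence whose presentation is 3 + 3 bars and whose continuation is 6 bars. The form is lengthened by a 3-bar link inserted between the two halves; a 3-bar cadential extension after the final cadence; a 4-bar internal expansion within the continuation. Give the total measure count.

22 measures

Basic sentence: 3 + 3 + 6 = 12 bars.
12 (basic form) + 3 (link) + 3 (cadential extension) + 4 (internal expansion) = 22.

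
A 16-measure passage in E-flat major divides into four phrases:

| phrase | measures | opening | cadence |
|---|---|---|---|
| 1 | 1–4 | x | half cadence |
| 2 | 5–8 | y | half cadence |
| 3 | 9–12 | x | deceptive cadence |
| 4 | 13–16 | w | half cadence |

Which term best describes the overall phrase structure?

Phrase 4 ends with a half cadence, no stronger than phrase 2's half cadence, so the four phrases do not form a double period; nor do phrases 3–4 duplicate 1–2, so it is not a repeated period. With no phrase reaching a conclusive cadence, the passage is a phrase group.

phrase group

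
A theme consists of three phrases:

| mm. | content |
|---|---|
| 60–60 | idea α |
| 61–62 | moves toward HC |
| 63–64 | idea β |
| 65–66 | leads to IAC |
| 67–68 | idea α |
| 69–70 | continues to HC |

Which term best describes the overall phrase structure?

The final phrase closes with a half cadence, which is not stronger than the preceding imperfect authentic cadence; the 3 phrases lack an overall antecedent–consequent design and so form a phrase group.

phrase group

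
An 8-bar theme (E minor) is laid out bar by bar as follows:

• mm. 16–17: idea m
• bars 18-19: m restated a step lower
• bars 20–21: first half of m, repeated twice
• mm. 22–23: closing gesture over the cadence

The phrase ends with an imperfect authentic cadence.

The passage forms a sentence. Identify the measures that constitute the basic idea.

The presentation of a sentence is the basic idea (mm. 16–17) plus its repetition (mm. 18–19); the basic idea is therefore mm. 16–17.

measures 16–17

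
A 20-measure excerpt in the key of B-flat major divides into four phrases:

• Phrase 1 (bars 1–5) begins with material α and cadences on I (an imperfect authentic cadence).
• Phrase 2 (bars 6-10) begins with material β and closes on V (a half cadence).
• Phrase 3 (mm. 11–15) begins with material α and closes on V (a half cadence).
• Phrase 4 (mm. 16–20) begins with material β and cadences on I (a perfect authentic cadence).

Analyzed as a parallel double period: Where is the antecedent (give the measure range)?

measures 1–10

In a double period the four phrases pair into a large antecedent (phrases 1–2, ending half cadence) and a large consequent (phrases 3–4, ending perfect authentic cadence). The antecedent spans mm. 1–10.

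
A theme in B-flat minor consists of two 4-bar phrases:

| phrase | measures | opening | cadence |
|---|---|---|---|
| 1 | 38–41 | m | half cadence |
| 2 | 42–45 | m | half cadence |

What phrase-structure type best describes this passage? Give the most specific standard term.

repeated phrase

Both phrases have the same opening (m) and the same cadence (half cadence): the second is a restatement, not a consequent, so this is a repeated phrase rather than a period.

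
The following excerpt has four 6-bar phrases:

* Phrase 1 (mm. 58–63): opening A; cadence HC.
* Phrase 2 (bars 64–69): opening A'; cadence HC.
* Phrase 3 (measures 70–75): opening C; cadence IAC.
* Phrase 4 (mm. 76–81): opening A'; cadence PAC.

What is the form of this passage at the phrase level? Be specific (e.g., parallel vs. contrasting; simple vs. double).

Four phrases in two halves: the first half (bars 58–69) ends with a half cadence, the second (mm. 70–81) with a perfect authentic cadence — a large antecedent–consequent pair, i.e. a double period.
Phrase 3 begins with different material from phrase 1, making it contrasting.

contrasting double period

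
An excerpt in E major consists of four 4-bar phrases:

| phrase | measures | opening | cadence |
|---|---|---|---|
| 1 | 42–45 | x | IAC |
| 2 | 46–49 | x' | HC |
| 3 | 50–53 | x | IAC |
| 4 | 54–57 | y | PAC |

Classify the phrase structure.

Four phrases in two halves: the first half (bars 42-49) ends with a half cadence, the second (mm. 50–57) with a perfect authentic cadence — a large antecedent–consequent pair, i.e. a double period.
Phrase 3 begins with the same material as phrase 1, making it parallel.

parallel double period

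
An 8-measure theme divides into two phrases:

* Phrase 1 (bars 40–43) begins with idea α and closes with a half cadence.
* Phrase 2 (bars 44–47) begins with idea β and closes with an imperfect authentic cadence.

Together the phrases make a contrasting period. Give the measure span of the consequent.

measures 44–47

The phrase ending with the weaker cadence (half cadence) is the antecedent; the one ending more conclusively (imperfect authentic cadence) is the consequent. The consequent is measures 44–47.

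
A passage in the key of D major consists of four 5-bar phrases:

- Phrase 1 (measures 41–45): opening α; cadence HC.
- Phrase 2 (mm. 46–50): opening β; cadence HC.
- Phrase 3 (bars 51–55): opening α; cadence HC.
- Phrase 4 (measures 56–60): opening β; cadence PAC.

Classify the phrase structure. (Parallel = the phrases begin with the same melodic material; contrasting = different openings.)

parallel double period

Four phrases in two halves: the first half (mm. 41-50) ends with a half cadence, the second (bars 51–60) with a perfect authentic cadence — a large antecedent–consequent pair, i.e. a double period.
Phrase 3 begins with the same material as phrase 1, making it parallel.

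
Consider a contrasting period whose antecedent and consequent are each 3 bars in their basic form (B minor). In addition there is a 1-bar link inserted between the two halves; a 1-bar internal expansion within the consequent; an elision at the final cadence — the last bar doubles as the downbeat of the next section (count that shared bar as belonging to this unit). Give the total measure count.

Basic contrasting period: 3 + 3 = 6 bars.
6 (basic form) + 1 (link) + 1 (internal expansion) = 8.
The elision shares a bar with the next section but does not change this unit's count.

8 measures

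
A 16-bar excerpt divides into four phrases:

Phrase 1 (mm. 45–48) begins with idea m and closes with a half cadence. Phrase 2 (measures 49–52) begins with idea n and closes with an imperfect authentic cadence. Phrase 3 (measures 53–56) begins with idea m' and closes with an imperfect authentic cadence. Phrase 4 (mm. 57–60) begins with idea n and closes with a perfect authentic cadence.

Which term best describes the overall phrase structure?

Four phrases in two halves: the first half (mm. 45-52) ends with an imperfect authentic cadence, the second (bars 53-60) with a perfect authentic cadence — a large antecedent–consequent pair, i.e. a double period.
Phrase 3 begins with the same material as phrase 1, making it parallel.

parallel double period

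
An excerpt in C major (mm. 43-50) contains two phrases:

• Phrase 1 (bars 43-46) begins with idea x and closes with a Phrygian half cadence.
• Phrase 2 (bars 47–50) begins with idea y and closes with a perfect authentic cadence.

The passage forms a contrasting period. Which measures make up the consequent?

measures 47–50

The antecedent is the phrase ending with the weaker cadence (Phrygian half cadence, phrase 1) and the consequent the one ending more conclusively (perfect authentic cadence, phrase 2); the consequent is bars 47–50.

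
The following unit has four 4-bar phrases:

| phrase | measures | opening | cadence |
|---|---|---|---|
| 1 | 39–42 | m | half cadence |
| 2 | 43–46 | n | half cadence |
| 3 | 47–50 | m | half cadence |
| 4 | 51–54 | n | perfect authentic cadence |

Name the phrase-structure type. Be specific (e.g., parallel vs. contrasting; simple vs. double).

parallel double period

Four phrases in two halves: the first half (mm. 39-46) ends with a half cadence, the second (mm. 47-54) with a perfect authentic cadence — a large antecedent–consequent pair, i.e. a double period.
Phrase 3 begins with the same material as phrase 1, making it parallel.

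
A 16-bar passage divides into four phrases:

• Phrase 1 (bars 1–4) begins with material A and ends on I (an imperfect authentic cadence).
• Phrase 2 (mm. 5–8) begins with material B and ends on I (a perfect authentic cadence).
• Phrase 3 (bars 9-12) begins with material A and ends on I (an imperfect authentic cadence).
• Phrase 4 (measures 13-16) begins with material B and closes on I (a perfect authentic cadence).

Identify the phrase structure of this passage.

repeated period

The cadence pattern IAC–PAC–IAC–PAC is weak–strong twice, and phrases 3–4 restate phrases 1–2: a period heard twice, not a double period (which would end weakly at phrase 2).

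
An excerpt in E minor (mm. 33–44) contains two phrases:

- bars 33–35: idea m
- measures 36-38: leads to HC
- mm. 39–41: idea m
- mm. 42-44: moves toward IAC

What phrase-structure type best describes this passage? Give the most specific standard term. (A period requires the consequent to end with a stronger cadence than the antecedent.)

Phrase 1 ends with a half cadence (weaker) and phrase 2 with an imperfect authentic cadence (stronger): antecedent + consequent = a period.
The two phrases open with the same material (m / m), so the period is parallel.

parallel period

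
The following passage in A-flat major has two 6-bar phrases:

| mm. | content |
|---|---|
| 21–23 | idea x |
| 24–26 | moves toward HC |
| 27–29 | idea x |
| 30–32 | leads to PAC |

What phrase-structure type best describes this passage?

parallel period

Phrase 1 ends with a half cadence (weaker) and phrase 2 with a perfect authentic cadence (stronger): antecedent + consequent = a period.
The two phrases open with the same material (x / x), so the period is parallel.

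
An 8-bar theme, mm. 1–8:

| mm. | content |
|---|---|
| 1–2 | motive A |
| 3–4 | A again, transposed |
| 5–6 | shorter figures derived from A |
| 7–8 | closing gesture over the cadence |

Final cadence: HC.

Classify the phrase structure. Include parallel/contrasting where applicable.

sentence

Basic idea (measures 1–2) + its repetition (measures 3-4) form the presentation; fragmentation and cadence (measures 5–8) form the continuation — the 8-bar whole is a sentence.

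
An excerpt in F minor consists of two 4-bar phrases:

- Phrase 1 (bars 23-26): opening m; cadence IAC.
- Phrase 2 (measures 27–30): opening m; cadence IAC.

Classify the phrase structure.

repeated phrase

Both phrases have the same opening (m) and the same cadence (imperfect authentic cadence): the second is a restatement, not a consequent, so this is a repeated phrase rather than a period.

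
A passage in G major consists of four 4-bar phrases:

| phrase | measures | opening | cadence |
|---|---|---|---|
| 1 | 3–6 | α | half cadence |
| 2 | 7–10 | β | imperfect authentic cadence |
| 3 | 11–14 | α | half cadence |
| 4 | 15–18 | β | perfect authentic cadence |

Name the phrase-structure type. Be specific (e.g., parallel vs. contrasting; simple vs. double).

Four phrases in two halves: the first half (mm. 3-10) ends with an imperfect authentic cadence, the second (mm. 11–18) with a perfect authentic cadence — a large antecedent–consequent pair, i.e. a double period.
Phrase 3 begins with the same material as phrase 1, making it parallel.

parallel double period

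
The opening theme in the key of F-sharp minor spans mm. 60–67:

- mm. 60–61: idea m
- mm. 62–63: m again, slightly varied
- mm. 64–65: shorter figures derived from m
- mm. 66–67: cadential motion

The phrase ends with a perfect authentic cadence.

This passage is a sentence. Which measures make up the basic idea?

The presentation of a sentence is the basic idea (measures 60-61) plus its repetition (mm. 62-63); the basic idea is therefore mm. 60–61.

measures 60–61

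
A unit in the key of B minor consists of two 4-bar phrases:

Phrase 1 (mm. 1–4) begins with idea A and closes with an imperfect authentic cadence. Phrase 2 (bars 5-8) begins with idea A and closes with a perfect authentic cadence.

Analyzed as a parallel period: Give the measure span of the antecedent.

measures 1–4

The antecedent is the phrase ending with the weaker cadence (imperfect authentic cadence, phrase 1) and the consequent the one ending more conclusively (perfect authentic cadence, phrase 2); the antecedent is measures 1–4.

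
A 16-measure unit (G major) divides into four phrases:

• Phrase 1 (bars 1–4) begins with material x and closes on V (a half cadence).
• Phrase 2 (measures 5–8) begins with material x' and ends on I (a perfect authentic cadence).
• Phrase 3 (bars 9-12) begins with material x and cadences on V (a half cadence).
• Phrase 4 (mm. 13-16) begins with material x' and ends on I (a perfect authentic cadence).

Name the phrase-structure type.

The cadence pattern HC–PAC–HC–PAC is weak–strong twice, and phrases 3–4 restate phrases 1–2: a period heard twice, not a double period (which would end weakly at phrase 2).

repeated period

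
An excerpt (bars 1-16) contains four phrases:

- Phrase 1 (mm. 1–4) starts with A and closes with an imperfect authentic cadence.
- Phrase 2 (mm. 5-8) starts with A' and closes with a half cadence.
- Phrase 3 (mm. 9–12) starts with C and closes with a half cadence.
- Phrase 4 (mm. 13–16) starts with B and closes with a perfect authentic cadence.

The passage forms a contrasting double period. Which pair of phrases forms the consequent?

phrases 3 and 4

In a double period the first pair of phrases (ending half cadence) is the large antecedent and the second pair (ending perfect authentic cadence) is the large consequent; the consequent is phrases 3 and 4.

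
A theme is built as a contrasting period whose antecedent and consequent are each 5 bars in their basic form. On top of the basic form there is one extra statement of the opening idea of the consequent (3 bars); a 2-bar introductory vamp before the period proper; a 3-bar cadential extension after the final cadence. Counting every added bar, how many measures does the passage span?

Basic contrasting period: 5 + 5 = 10 bars.
10 (basic form) + 3 (extra statement) + 2 (introduction) + 3 (cadential extension) = 18.

18 measures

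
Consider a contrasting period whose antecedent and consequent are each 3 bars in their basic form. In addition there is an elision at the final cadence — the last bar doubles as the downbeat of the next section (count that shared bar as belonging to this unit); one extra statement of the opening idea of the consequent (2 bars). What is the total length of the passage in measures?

8 measures

Basic contrasting period: 3 + 3 = 6 bars.
6 (basic form) + 2 (extra statement) = 8.
The elision shares a bar with the next section but does not change this unit's count.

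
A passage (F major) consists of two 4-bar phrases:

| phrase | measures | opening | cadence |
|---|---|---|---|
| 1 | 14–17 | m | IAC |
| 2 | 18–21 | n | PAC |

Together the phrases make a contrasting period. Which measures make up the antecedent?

measures 14–17

The phrase ending with the weaker cadence (imperfect authentic cadence) is the antecedent; the one ending more conclusively (perfect authentic cadence) is the consequent. The antecedent is measures 14–17.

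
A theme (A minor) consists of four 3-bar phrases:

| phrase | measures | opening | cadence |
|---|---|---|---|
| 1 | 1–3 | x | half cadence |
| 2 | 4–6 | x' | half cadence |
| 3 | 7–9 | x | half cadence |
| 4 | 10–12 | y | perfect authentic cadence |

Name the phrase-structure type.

parallel double period

Four phrases in two halves: the first half (measures 1–6) ends with a half cadence, the second (measures 7–12) with a perfect authentic cadence — a large antecedent–consequent pair, i.e. a double period.
Phrase 3 begins with the same material as phrase 1, making it parallel.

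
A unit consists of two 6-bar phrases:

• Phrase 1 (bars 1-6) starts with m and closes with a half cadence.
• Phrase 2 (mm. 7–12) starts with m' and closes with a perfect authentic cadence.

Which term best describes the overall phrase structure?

parallel period

Phrase 1 ends with a half cadence (weaker) and phrase 2 with a perfect authentic cadence (stronger): antecedent + consequent = a period.
The two phrases open with the same material (m / m'), so the period is parallel.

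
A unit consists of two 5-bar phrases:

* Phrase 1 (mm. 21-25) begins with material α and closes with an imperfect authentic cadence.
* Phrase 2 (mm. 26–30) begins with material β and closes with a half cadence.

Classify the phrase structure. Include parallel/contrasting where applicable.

The second phrase closes with a half cadence, which is not stronger than the first phrase's imperfect authentic cadence; without a weak→strong cadential pair there is no antecedent–consequent relationship, so this is a phrase group rather than a period.

phrase group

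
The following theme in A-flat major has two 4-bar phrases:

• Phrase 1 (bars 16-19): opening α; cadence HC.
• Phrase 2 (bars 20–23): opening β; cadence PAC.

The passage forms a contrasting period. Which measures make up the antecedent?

measures 16–19

The antecedent is the phrase ending with the weaker cadence (half cadence, phrase 1) and the consequent the one ending more conclusively (perfect authentic cadence, phrase 2); the antecedent is bars 16–19.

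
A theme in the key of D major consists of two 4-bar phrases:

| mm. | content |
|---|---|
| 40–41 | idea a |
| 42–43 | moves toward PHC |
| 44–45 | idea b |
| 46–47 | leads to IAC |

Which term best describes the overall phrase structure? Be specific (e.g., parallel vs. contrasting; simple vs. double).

Phrase 1 ends with a Phrygian half cadence (weaker) and phrase 2 with an imperfect authentic cadence (stronger): antecedent + consequent = a period.
The two phrases open with different material (a / b), so the period is contrasting.

contrasting period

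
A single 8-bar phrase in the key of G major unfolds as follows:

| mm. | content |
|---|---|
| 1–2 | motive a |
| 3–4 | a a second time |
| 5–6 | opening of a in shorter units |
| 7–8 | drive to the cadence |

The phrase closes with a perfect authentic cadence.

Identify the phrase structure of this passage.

Basic idea (measures 1–2) + its repetition (bars 3–4) form the presentation; fragmentation and cadence (bars 5-8) form the continuation — the 8-bar whole is a sentence.

sentence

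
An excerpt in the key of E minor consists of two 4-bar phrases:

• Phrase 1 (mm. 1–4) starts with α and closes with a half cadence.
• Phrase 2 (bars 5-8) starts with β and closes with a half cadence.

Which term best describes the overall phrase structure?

phrase group

The second phrase closes with a half cadence, which is not stronger than the first phrase's half cadence; without a weak→strong cadential pair there is no antecedent–consequent relationship, so this is a phrase group rather than a period.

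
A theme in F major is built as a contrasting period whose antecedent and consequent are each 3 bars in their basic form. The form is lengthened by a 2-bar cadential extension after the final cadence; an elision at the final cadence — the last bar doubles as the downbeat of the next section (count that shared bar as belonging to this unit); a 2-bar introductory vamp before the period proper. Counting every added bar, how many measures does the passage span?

Basic contrasting period: 3 + 3 = 6 bars.
6 (basic form) + 2 (cadential extension) + 2 (introduction) = 10.
The elision shares a bar with the next section but does not change this unit's count.

10 measures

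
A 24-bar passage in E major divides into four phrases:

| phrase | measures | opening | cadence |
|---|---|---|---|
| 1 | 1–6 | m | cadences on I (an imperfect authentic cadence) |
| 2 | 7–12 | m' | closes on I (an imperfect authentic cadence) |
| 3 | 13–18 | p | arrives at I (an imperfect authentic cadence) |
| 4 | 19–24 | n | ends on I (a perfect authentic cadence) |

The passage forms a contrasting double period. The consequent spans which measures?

In a double period the four phrases pair into a large antecedent (phrases 1–2, ending imperfect authentic cadence) and a large consequent (phrases 3–4, ending perfect authentic cadence). The consequent spans bars 13–24.

measures 13–24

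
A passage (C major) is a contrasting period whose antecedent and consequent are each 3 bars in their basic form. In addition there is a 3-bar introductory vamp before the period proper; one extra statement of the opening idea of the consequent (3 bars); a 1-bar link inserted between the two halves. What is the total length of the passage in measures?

13 measures

Basic contrasting period: 3 + 3 = 6 bars.
6 (basic form) + 3 (introduction) + 3 (extra statement) + 1 (link) = 13.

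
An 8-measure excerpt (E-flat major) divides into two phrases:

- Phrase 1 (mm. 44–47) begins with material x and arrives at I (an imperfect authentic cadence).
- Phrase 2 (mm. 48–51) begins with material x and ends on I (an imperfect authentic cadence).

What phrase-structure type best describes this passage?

Both phrases have the same opening (x) and the same cadence (imperfect authentic cadence): the second is a restatement, not a consequent, so this is a repeated phrase rather than a period.

repeated phrase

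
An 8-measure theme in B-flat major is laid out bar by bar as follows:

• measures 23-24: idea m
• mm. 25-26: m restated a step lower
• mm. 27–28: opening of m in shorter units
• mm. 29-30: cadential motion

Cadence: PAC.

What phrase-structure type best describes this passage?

sentence

Basic idea (mm. 23-24) + its repetition (mm. 25-26) form the presentation; fragmentation and cadence (mm. 27-30) form the continuation — the 8-bar whole is a sentence.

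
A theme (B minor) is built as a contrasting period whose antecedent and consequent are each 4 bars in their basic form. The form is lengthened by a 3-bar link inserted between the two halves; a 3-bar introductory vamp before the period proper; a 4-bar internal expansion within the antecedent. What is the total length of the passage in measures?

Basic contrasting period: 4 + 4 = 8 bars.
8 (basic form) + 3 (link) + 3 (introduction) + 4 (internal expansion) = 18.

18 measures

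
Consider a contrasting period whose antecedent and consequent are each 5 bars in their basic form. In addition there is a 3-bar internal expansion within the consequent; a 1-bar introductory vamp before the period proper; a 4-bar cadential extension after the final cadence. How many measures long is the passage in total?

18 measures

Basic contrasting period: 5 + 5 = 10 bars.
10 (basic form) + 3 (internal expansion) + 1 (introduction) + 4 (cadential extension) = 18.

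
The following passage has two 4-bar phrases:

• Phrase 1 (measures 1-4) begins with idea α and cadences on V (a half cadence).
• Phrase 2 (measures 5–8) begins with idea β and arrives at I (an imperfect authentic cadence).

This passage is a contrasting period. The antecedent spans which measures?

The antecedent is the phrase ending with the weaker cadence (half cadence, phrase 1) and the consequent the one ending more conclusively (imperfect authentic cadence, phrase 2); the antecedent is mm. 1-4.

measures 1–4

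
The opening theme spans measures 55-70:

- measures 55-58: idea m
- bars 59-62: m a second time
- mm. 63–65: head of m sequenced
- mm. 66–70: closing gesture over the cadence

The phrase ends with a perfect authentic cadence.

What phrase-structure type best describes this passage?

sentence

Basic idea (measures 55–58) + its repetition (mm. 59-62) form the presentation; fragmentation and cadence (measures 63–70) form the continuation — the 16-bar whole is a sentence.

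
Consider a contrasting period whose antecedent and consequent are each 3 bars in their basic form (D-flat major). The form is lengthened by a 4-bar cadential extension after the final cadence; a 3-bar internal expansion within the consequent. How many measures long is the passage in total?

Basic contrasting period: 3 + 3 = 6 bars.
6 (basic form) + 4 (cadential extension) + 3 (internal expansion) = 13.

13 measures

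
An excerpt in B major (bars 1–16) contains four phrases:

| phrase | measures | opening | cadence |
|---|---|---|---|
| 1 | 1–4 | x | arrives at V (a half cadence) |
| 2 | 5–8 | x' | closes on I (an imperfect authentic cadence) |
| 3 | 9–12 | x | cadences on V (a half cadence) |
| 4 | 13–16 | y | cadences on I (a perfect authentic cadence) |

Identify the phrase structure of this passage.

Four phrases in two halves: the first half (measures 1-8) ends with an imperfect authentic cadence, the second (measures 9–16) with a perfect authentic cadence — a large antecedent–consequent pair, i.e. a double period.
Phrase 3 begins with the same material as phrase 1, making it parallel.

parallel double period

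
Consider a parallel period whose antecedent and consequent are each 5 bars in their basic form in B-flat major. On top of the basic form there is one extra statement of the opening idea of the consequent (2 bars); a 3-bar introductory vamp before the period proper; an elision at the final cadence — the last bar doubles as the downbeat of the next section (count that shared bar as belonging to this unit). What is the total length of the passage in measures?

Basic parallel period: 5 + 5 = 10 bars.
10 (basic form) + 2 (extra statement) + 3 (introduction) = 15.
The elision shares a bar with the next section but does not change this unit's count.

15 measures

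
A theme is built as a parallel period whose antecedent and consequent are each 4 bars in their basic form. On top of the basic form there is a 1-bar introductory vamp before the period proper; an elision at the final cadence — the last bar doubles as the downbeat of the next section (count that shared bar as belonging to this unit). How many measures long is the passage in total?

9 measures

Basic parallel period: 4 + 4 = 8 bars.
8 (basic form) + 1 (introduction) = 9.
The elision shares a bar with the next section but does not change this unit's count.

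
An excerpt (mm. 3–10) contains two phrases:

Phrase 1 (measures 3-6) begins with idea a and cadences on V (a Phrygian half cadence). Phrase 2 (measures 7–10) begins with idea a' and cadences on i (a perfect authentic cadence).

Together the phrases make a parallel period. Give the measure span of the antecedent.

The phrase ending with the weaker cadence (Phrygian half cadence) is the antecedent; the one ending more conclusively (perfect authentic cadence) is the consequent. The antecedent is measures 3–6.

measures 3–6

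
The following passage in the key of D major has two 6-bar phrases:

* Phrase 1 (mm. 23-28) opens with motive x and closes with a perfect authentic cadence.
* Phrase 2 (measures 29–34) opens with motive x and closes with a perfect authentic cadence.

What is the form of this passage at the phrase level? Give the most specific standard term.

Both phrases have the same opening (x) and the same cadence (perfect authentic cadence): the second is a restatement, not a consequent, so this is a repeated phrase rather than a period.

repeated phrase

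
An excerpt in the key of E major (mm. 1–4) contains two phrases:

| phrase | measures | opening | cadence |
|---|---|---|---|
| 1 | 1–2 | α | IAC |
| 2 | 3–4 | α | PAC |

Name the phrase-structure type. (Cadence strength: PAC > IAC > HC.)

Phrase 1 ends with an imperfect authentic cadence (weaker) and phrase 2 with a perfect authentic cadence (stronger): antecedent + consequent = a period.
The two phrases open with the same material (α / α), so the period is parallel.

parallel period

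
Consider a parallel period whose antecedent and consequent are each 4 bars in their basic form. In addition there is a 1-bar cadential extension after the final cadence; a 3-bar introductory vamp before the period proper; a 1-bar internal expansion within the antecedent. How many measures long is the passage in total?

Basic parallel period: 4 + 4 = 8 bars.
8 (basic form) + 1 (cadential extension) + 3 (introduction) + 1 (internal expansion) = 13.

13 measures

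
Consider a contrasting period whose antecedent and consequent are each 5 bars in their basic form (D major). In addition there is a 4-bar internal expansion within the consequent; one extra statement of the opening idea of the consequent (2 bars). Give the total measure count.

Basic contrasting period: 5 + 5 = 10 bars.
10 (basic form) + 4 (internal expansion) + 2 (extra statement) = 16.

16 measures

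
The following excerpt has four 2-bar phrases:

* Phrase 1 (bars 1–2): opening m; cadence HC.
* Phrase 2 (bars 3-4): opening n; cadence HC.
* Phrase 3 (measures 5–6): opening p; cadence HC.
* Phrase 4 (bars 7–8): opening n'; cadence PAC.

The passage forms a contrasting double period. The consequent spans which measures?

measures 5–8

In a double period the four phrases pair into a large antecedent (phrases 1–2, ending half cadence) and a large consequent (phrases 3–4, ending perfect authentic cadence). The consequent spans measures 5–8.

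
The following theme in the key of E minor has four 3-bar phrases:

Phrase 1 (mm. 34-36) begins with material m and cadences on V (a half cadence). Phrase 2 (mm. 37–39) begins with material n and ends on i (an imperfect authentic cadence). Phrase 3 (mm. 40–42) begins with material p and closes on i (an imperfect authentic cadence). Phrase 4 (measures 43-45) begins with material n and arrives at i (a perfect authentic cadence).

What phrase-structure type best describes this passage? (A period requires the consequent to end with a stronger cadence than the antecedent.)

Four phrases in two halves: the first half (mm. 34-39) ends with an imperfect authentic cadence, the second (mm. 40-45) with a perfect authentic cadence — a large antecedent–consequent pair, i.e. a double period.
Phrase 3 begins with different material from phrase 1, making it contrasting.

contrasting double period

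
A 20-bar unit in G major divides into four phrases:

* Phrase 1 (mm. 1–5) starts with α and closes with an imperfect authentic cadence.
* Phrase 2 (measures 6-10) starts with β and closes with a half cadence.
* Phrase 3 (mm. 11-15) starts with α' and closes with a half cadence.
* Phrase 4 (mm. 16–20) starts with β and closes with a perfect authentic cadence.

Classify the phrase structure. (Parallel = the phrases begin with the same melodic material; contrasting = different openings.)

parallel double period

Four phrases in two halves: the first half (bars 1–10) ends with a half cadence, the second (measures 11–20) with a perfect authentic cadence — a large antecedent–consequent pair, i.e. a double period.
Phrase 3 begins with the same material as phrase 1, making it parallel.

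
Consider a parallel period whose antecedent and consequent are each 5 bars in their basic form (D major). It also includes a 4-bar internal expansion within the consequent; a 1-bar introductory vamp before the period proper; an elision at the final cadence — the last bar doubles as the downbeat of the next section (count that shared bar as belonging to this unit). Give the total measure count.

15 measures

Basic parallel period: 5 + 5 = 10 bars.
10 (basic form) + 4 (internal expansion) + 1 (introduction) = 15.
The elision shares a bar with the next section but does not change this unit's count.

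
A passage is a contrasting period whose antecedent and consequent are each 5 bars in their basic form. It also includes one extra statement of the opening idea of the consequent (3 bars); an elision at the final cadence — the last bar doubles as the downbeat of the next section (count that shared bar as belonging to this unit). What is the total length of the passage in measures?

13 measures

Basic contrasting period: 5 + 5 = 10 bars.
10 (basic form) + 3 (extra statement) = 13.
The elision shares a bar with the next section but does not change this unit's count.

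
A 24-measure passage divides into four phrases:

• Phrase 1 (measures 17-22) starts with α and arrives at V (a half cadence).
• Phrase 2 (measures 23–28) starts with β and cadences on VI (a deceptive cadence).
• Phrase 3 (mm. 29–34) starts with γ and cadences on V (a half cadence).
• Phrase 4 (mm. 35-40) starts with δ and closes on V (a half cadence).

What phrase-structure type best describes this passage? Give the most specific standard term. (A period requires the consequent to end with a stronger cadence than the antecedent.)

Phrase 4 ends with a half cadence, no stronger than phrase 2's deceptive cadence, so the four phrases do not form a double period; nor do phrases 3–4 duplicate 1–2, so it is not a repeated period. With no phrase reaching a conclusive cadence, the passage is a phrase group.

phrase group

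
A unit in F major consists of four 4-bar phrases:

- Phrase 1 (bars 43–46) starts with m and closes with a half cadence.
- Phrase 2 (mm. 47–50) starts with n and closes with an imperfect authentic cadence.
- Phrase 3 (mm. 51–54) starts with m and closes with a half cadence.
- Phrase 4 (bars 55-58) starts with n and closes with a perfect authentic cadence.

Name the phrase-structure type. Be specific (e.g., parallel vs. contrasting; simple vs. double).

parallel double period

Four phrases in two halves: the first half (measures 43-50) ends with an imperfect authentic cadence, the second (measures 51–58) with a perfect authentic cadence — a large antecedent–consequent pair, i.e. a double period.
Phrase 3 begins with the same material as phrase 1, making it parallel.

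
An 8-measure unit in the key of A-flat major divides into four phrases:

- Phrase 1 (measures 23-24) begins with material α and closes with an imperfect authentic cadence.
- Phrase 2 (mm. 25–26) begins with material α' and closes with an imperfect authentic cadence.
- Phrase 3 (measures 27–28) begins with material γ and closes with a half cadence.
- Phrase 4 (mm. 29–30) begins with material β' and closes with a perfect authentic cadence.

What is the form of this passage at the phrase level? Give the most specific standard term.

Four phrases in two halves: the first half (bars 23–26) ends with an imperfect authentic cadence, the second (mm. 27–30) with a perfect authentic cadence — a large antecedent–consequent pair, i.e. a double period.
Phrase 3 begins with different material from phrase 1, making it contrasting.

contrasting double period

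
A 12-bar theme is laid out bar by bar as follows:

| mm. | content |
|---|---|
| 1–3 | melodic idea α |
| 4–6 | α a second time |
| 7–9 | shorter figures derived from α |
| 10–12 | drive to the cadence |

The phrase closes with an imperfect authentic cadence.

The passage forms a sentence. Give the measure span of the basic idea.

The presentation of a sentence is the basic idea (bars 1–3) plus its repetition (measures 4-6); the basic idea is therefore mm. 1–3.

measures 1–3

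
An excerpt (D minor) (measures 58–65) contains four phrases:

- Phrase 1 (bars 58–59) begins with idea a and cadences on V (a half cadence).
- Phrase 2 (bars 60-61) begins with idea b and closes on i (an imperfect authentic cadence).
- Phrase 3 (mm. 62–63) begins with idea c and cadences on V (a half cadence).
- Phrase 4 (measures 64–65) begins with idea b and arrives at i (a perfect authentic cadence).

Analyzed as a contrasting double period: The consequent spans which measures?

measures 62–65

In a double period the four phrases pair into a large antecedent (phrases 1–2, ending imperfect authentic cadence) and a large consequent (phrases 3–4, ending perfect authentic cadence). The consequent spans mm. 62–65.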